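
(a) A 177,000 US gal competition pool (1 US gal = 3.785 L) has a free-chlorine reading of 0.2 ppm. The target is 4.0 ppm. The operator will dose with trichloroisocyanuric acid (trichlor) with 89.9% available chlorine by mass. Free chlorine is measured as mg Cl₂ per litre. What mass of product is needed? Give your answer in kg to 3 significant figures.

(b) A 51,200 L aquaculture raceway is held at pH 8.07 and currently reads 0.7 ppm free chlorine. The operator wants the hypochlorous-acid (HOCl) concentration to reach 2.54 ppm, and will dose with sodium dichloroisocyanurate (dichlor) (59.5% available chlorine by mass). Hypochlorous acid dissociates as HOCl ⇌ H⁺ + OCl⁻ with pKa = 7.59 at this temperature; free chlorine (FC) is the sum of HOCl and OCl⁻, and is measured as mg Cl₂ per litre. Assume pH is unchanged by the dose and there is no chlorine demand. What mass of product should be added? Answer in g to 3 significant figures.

(a) Volume: 177,000 US gal × 3.785 L/gal = 669,945 L.
(a) Chlorine deficit: 4.0 − 0.2 = 3.8 ppm = 3.8 mg/L as Cl₂.
(a) Cl₂ equivalent needed: 3.8 mg/L × 669,945 L = 2,546,000 mg = 2546 g.
(a) Product at 89.9% available chlorine: 2546 / 0.899 = 2832 g.

(b) [OCl⁻]/[HOCl] = 10^(pH − pKa) = 10^(8.07 − 7.59) = 3.02; fraction as HOCl = 1/(1 + 3.02) = 0.2488.
(b) Free chlorine required for 2.54 ppm HOCl: 2.54 / 0.2488 = 10.21 ppm.
(b) FC to add: 10.21 − 0.7 = 9.511 mg/L as Cl₂.
(b) Cl₂ equivalent: 9.511 mg/L × 51,200 L = 486.9 g.
(b) Product at 59.5% available Cl: 486.9 / 0.595 = 818.4 g.

(a) 2.83 kg; (b) 818 g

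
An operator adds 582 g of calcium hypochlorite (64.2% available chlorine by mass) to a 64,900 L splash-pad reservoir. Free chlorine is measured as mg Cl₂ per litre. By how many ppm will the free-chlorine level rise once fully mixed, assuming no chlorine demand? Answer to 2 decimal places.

Available chlorine delivered: 582 g × 0.642 = 373.6 g as Cl₂.
Concentration rise: 373.6 g / 64,900 L = 5.757 mg/L = 5.76 ppm.

5.76 ppm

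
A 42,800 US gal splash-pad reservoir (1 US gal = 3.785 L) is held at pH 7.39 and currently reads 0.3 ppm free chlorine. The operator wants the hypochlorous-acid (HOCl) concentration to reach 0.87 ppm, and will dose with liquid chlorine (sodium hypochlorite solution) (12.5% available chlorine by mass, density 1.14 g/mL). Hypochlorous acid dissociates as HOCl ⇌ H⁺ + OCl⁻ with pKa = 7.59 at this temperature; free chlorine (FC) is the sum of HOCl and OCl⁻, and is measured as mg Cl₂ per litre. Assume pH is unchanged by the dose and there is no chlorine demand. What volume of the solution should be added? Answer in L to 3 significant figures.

1.27 L

Volume: 42,800 US gal × 3.785 L/gal = 161,998 L.
[OCl⁻]/[HOCl] = 10^(pH − pKa) = 10^(7.39 − 7.59) = 0.631; fraction as HOCl = 1/(1 + 0.631) = 0.6131.
Free chlorine required for 0.87 ppm HOCl: 0.87 / 0.6131 = 1.419 ppm.
FC to add: 1.419 − 0.3 = 1.119 mg/L as Cl₂.
Cl₂ equivalent: 1.119 mg/L × 161,998 L = 181.3 g.
Product at 12.5% available Cl: 181.3 / 0.125 = 1450 g.
Volume: 1450 g ÷ 1.14 g/mL = 1272 mL.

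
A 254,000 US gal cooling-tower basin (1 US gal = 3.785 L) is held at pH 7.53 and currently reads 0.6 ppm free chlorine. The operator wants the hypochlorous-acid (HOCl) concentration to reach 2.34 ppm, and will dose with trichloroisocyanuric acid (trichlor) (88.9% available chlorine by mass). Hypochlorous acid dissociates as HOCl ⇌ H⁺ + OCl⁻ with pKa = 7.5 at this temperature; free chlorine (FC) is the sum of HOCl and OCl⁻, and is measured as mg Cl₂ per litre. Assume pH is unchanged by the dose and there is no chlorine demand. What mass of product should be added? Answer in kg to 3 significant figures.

4.59 kg

Volume: 254,000 US gal × 3.785 L/gal = 961,390 L.
[OCl⁻]/[HOCl] = 10^(pH − pKa) = 10^(7.53 − 7.5) = 1.072; fraction as HOCl = 1/(1 + 1.072) = 0.4827.
Free chlorine required for 2.34 ppm HOCl: 2.34 / 0.4827 = 4.847 ppm.
FC to add: 4.847 − 0.6 = 4.247 mg/L as Cl₂.
Cl₂ equivalent: 4.247 mg/L × 961,390 L = 4083 g.
Product at 88.9% available Cl: 4083 / 0.889 = 4593 g.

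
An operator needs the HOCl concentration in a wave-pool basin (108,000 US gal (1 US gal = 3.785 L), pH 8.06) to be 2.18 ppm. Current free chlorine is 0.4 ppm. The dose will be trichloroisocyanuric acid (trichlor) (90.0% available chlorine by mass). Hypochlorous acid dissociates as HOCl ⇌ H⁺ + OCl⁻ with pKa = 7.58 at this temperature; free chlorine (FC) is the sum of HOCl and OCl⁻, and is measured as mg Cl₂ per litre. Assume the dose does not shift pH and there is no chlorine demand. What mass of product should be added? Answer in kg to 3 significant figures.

Volume: 108,000 US gal × 3.785 L/gal = 408,780 L.
[OCl⁻]/[HOCl] = 10^(pH − pKa) = 10^(8.06 − 7.58) = 3.02; fraction as HOCl = 1/(1 + 3.02) = 0.2488.
Free chlorine required for 2.18 ppm HOCl: 2.18 / 0.2488 = 8.763 ppm.
FC to add: 8.763 − 0.4 = 8.363 mg/L as Cl₂.
Cl₂ equivalent: 8.363 mg/L × 408,780 L = 3419 g.
Product at 90.0% available Cl: 3419 / 0.9 = 3799 g.

3.80 kg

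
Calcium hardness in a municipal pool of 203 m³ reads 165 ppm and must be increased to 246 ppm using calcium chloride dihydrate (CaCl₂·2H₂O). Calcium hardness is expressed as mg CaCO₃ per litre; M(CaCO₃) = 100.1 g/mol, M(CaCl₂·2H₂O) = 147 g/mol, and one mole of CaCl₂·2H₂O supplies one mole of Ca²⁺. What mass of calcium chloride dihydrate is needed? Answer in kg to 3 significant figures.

Volume: 203 m³ = 203,000 L.
Hardness to add: (246 − 165) = 81 mg/L as CaCO₃ × 203,000 L = 16,440 g as CaCO₃.
Moles of Ca²⁺ (1 mol Ca²⁺ ≡ 1 mol CaCO₃): 16,440 / 100.1 g/mol = 164.3 mol.
Mass of CaCl₂·2H₂O: 164.3 × 147 = 24,150 g.

24.1 kg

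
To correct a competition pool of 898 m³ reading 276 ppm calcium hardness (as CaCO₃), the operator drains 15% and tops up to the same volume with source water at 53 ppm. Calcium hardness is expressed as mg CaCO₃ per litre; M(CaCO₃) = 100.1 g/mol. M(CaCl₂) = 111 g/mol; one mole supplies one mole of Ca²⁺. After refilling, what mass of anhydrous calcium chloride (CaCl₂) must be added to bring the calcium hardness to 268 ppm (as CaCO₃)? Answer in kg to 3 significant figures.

25.3 kg

Volume: 898 m³ = 898,000 L.
After draining 15% and refilling: 276 × 0.85 + 53 × 0.15 = 242.55 ppm.
Deficit to target: 268 − 242.55 = 25.45 mg/L.
As CaCO₃: 25.45 mg/L × 898,000 L = 22,850 g; ÷ 100.1 = 228.3 mol Ca²⁺.
Mass: 228.3 × 111 = 25,340 g.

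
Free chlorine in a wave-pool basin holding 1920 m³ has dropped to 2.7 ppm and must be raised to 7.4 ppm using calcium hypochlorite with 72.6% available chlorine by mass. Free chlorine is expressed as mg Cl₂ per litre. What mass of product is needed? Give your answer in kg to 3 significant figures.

Volume: 1920 m³ = 1,920,000 L.
Chlorine deficit: 7.4 − 2.7 = 4.7 ppm = 4.7 mg/L as Cl₂.
Cl₂ equivalent needed: 4.7 mg/L × 1,920,000 L = 9,024,000 mg = 9024 g.
Product at 72.6% available chlorine: 9024 / 0.726 = 12,430 g.

12.4 kg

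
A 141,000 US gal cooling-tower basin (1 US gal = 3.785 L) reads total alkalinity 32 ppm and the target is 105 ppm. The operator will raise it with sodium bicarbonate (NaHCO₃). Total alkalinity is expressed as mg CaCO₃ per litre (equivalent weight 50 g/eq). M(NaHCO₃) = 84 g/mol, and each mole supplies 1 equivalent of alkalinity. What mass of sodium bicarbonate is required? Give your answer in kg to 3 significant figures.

Volume: 141,000 US gal × 3.785 L/gal = 533,685 L.
Alkalinity to add: (105 − 32) = 73 mg/L as CaCO₃ × 533,685 L = 38,960 g as CaCO₃.
Equivalents: 38,960 g ÷ 50 g/eq = 779.2 eq.
NaHCO₃ supplies 1 eq per mole → 779.2 mol.
Mass: 779.2 mol × 84 g/mol = 65,450 g.

65.5 kg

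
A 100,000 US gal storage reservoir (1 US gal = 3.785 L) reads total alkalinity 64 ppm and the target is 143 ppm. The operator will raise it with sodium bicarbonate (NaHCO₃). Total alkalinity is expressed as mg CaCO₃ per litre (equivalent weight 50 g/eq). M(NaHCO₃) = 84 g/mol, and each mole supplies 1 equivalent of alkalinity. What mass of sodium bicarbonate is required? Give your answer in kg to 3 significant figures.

50.2 kg

Volume: 100,000 US gal × 3.785 L/gal = 378,500 L.
Alkalinity to add: (143 − 64) = 79 mg/L as CaCO₃ × 378,500 L = 29,900 g as CaCO₃.
Equivalents: 29,900 g ÷ 50 g/eq = 598 eq.
NaHCO₃ supplies 1 eq per mole → 598 mol.
Mass: 598 mol × 84 g/mol = 50,230 g.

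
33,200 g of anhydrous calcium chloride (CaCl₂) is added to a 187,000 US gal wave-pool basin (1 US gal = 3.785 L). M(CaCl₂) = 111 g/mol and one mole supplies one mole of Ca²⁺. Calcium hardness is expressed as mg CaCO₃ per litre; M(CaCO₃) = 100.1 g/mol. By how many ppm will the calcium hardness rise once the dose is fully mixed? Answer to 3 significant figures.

42.3 ppm

Volume: 187,000 US gal × 3.785 L/gal = 707,795 L.
Moles of Ca²⁺: 33,200 g ÷ 111 g/mol = 299.1 mol.
As CaCO₃: 299.1 mol × 100.1 g/mol = 29,940 g.
Rise: 29,940 g / 707,795 L × 1000 = 42.3 mg/L.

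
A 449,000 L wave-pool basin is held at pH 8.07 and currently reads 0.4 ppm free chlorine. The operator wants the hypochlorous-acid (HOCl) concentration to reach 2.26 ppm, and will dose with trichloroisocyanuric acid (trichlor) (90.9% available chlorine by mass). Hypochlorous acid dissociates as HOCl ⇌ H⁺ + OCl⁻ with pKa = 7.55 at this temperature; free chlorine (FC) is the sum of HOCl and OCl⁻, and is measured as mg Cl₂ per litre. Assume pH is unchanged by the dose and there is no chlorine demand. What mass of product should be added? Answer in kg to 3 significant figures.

[OCl⁻]/[HOCl] = 10^(pH − pKa) = 10^(8.07 − 7.55) = 3.311; fraction as HOCl = 1/(1 + 3.311) = 0.2319.
Free chlorine required for 2.26 ppm HOCl: 2.26 / 0.2319 = 9.744 ppm.
FC to add: 9.744 − 0.4 = 9.344 mg/L as Cl₂.
Cl₂ equivalent: 9.344 mg/L × 449,000 L = 4195 g.
Product at 90.9% available Cl: 4195 / 0.909 = 4615 g.

4.62 kg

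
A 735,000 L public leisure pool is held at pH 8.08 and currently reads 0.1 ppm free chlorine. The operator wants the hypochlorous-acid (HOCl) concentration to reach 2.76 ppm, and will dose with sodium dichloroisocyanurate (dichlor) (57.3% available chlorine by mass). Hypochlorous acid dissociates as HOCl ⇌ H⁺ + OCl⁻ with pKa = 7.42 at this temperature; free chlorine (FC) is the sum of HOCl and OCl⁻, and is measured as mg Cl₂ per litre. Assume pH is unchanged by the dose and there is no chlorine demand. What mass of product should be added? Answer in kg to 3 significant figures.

[OCl⁻]/[HOCl] = 10^(pH − pKa) = 10^(8.08 − 7.42) = 4.571; fraction as HOCl = 1/(1 + 4.571) = 0.1795.
Free chlorine required for 2.76 ppm HOCl: 2.76 / 0.1795 = 15.38 ppm.
FC to add: 15.38 − 0.1 = 15.28 mg/L as Cl₂.
Cl₂ equivalent: 15.28 mg/L × 735,000 L = 11,230 g.
Product at 57.3% available Cl: 11,230 / 0.573 = 19,590 g.

19.6 kg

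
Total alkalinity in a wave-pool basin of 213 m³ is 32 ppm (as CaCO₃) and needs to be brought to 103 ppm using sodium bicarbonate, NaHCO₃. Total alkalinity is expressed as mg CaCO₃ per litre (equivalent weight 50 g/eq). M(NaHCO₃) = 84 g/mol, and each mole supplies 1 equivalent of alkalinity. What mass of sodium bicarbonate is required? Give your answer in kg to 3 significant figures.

Volume: 213 m³ = 213,000 L.
Alkalinity to add: (103 − 32) = 71 mg/L as CaCO₃ × 213,000 L = 15,120 g as CaCO₃.
Equivalents: 15,120 g ÷ 50 g/eq = 302.5 eq.
NaHCO₃ supplies 1 eq per mole → 302.5 mol.
Mass: 302.5 mol × 84 g/mol = 25,410 g.

25.4 kg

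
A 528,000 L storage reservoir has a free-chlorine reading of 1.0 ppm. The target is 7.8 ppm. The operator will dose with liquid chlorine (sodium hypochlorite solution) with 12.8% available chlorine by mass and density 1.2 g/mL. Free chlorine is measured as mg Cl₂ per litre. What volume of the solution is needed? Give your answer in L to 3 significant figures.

23.4 L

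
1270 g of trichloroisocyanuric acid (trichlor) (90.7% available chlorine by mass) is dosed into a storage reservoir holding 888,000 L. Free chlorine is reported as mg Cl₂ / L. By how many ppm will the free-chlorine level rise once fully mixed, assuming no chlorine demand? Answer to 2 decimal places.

Available chlorine delivered: 1270 g × 0.907 = 1152 g as Cl₂.
Concentration rise: 1152 g / 888,000 L = 1.297 mg/L = 1.30 ppm.

1.30 ppm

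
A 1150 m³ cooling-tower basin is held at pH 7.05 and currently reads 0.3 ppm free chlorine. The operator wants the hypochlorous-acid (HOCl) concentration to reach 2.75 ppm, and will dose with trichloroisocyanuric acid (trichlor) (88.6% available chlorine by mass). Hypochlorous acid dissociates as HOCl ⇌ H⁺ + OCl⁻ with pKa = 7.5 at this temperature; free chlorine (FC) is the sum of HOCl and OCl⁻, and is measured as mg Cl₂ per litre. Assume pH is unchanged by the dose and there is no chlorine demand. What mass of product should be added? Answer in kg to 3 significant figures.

Volume: 1150 m³ = 1,150,000 L.
[OCl⁻]/[HOCl] = 10^(pH − pKa) = 10^(7.05 − 7.5) = 0.3548; fraction as HOCl = 1/(1 + 0.3548) = 0.7381.
Free chlorine required for 2.75 ppm HOCl: 2.75 / 0.7381 = 3.726 ppm.
FC to add: 3.726 − 0.3 = 3.426 mg/L as Cl₂.
Cl₂ equivalent: 3.426 mg/L × 1,150,000 L = 3940 g.
Product at 88.6% available Cl: 3940 / 0.886 = 4446 g.

4.45 kg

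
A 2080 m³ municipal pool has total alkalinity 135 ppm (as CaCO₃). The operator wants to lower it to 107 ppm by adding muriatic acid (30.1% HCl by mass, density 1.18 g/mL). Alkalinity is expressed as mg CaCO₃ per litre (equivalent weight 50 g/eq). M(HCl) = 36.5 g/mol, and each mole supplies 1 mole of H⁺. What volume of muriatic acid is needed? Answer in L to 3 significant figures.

Volume: 2080 m³ = 2,080,000 L.
Alkalinity to neutralize: (135 − 107) = 28 mg/L as CaCO₃ × 2,080,000 L = 58,240 g as CaCO₃.
Equivalents of H⁺ required: 58,240 ÷ 50 g/eq = 1165 eq = 1165 mol HCl.
Mass of HCl: 1165 × 36.5 = 42,520 g.
Mass of 30.1% solution: 42,520 / 0.301 = 141,200 g.
Volume: 141,200 g ÷ 1.18 g/mL = 119,700 mL.

120 L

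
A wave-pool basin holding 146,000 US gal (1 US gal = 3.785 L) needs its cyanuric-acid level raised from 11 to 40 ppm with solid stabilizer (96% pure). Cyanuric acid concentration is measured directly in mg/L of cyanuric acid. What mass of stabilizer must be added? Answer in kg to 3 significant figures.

16.7 kg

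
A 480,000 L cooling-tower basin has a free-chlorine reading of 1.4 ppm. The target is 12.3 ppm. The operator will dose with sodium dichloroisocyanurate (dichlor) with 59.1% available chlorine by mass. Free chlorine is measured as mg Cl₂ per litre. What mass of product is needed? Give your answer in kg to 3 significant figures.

Chlorine deficit: 12.3 − 1.4 = 10.9 ppm = 10.9 mg/L as Cl₂.
Cl₂ equivalent needed: 10.9 mg/L × 480,000 L = 5,232,000 mg = 5232 g.
Product at 59.1% available chlorine: 5232 / 0.591 = 8853 g.

8.85 kg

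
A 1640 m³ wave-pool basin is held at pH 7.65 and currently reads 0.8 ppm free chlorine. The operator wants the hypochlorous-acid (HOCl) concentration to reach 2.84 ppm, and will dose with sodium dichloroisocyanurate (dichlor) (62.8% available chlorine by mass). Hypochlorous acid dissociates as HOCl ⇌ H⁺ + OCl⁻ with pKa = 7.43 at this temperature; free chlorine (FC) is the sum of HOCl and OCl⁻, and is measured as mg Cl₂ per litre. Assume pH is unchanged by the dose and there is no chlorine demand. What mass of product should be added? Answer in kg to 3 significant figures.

17.6 kg

Volume: 1640 m³ = 1,640,000 L.
[OCl⁻]/[HOCl] = 10^(pH − pKa) = 10^(7.65 − 7.43) = 1.66; fraction as HOCl = 1/(1 + 1.66) = 0.376.
Free chlorine required for 2.84 ppm HOCl: 2.84 / 0.376 = 7.553 ppm.
FC to add: 7.553 − 0.8 = 6.753 mg/L as Cl₂.
Cl₂ equivalent: 6.753 mg/L × 1,640,000 L = 11,080 g.
Product at 62.8% available Cl: 11,080 / 0.628 = 17,640 g.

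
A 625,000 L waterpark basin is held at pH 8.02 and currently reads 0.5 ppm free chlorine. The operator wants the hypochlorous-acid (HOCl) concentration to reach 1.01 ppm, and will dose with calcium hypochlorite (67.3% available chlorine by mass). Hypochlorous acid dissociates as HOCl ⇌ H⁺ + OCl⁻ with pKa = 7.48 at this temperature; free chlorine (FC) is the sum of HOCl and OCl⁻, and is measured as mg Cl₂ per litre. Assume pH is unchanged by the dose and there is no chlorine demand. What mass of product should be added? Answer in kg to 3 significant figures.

[OCl⁻]/[HOCl] = 10^(pH − pKa) = 10^(8.02 − 7.48) = 3.467; fraction as HOCl = 1/(1 + 3.467) = 0.2238.
Free chlorine required for 1.01 ppm HOCl: 1.01 / 0.2238 = 4.512 ppm.
FC to add: 4.512 − 0.5 = 4.012 mg/L as Cl₂.
Cl₂ equivalent: 4.012 mg/L × 625,000 L = 2508 g.
Product at 67.3% available Cl: 2508 / 0.673 = 3726 g.

3.73 kg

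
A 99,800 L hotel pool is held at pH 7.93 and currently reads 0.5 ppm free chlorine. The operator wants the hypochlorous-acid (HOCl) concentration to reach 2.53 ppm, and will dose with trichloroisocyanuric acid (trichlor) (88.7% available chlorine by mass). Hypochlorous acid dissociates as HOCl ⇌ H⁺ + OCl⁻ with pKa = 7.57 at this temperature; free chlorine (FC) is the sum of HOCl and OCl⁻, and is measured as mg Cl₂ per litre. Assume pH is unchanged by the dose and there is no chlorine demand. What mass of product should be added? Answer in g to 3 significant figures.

881 g

[OCl⁻]/[HOCl] = 10^(pH − pKa) = 10^(7.93 − 7.57) = 2.291; fraction as HOCl = 1/(1 + 2.291) = 0.3039.
Free chlorine required for 2.53 ppm HOCl: 2.53 / 0.3039 = 8.326 ppm.
FC to add: 8.326 − 0.5 = 7.826 mg/L as Cl₂.
Cl₂ equivalent: 7.826 mg/L × 99,800 L = 781 g.
Product at 88.7% available Cl: 781 / 0.887 = 880.5 g.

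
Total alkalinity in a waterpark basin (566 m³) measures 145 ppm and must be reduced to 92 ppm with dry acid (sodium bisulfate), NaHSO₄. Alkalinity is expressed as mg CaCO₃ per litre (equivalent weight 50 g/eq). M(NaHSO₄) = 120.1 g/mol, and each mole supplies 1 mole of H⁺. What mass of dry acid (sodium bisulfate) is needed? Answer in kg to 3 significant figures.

72.1 kg

Volume: 566 m³ = 566,000 L.
Alkalinity to neutralize: (145 − 92) = 53 mg/L as CaCO₃ × 566,000 L = 30,000 g as CaCO₃.
Equivalents of H⁺ required: 30,000 ÷ 50 g/eq = 600 eq = 600 mol NaHSO₄.
Mass of NaHSO₄: 600 × 120.1 = 72,060 g.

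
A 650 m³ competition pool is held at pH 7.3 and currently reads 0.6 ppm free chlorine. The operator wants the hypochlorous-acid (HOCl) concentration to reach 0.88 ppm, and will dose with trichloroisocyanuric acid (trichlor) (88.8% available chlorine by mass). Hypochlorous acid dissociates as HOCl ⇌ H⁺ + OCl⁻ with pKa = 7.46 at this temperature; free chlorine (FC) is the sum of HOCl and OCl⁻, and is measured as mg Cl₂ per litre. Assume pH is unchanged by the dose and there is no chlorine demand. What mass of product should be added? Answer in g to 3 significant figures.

651 g

Volume: 650 m³ = 650,000 L.
[OCl⁻]/[HOCl] = 10^(pH − pKa) = 10^(7.3 − 7.46) = 0.6918; fraction as HOCl = 1/(1 + 0.6918) = 0.5911.
Free chlorine required for 0.88 ppm HOCl: 0.88 / 0.5911 = 1.489 ppm.
FC to add: 1.489 − 0.6 = 0.8888 mg/L as Cl₂.
Cl₂ equivalent: 0.8888 mg/L × 650,000 L = 577.7 g.
Product at 88.8% available Cl: 577.7 / 0.888 = 650.6 g.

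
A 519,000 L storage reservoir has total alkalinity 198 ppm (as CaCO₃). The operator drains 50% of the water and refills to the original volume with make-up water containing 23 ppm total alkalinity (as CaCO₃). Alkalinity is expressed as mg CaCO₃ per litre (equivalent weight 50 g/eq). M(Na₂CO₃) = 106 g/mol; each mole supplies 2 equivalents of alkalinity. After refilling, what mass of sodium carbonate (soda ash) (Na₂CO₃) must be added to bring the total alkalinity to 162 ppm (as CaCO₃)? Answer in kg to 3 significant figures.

28.3 kg

After draining 50% and refilling: 198 × 0.50 + 23 × 0.50 = 110.5 ppm.
Deficit to target: 162 − 110.5 = 51.5 mg/L.
As CaCO₃: 51.5 mg/L × 519,000 L = 26,730 g; ÷ 50 g/eq ÷ 2 = 267.3 mol Na₂CO₃.
Mass: 267.3 × 106 = 28,330 g.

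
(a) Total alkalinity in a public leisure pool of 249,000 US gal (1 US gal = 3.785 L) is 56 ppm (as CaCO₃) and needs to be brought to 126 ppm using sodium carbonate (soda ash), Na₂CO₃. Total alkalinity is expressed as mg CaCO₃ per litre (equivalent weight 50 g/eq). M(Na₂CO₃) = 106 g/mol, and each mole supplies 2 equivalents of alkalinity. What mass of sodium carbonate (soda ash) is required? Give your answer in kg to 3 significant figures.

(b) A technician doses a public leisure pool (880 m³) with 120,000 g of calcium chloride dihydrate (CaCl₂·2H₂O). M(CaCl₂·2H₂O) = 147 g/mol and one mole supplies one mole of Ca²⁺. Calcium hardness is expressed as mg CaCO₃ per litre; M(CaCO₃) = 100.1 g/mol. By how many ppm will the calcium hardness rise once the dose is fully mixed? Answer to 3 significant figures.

(a) Volume: 249,000 US gal × 3.785 L/gal = 942,465 L.
(a) Alkalinity to add: (126 − 56) = 70 mg/L as CaCO₃ × 942,465 L = 65,970 g as CaCO₃.
(a) Equivalents: 65,970 g ÷ 50 g/eq = 1319 eq.
(a) Each mole of Na₂CO₃ supplies 2 eq, so 1319 / 2 = 659.7 mol.
(a) Mass: 659.7 mol × 106 g/mol = 69,930 g.

(b) Volume: 880 m³ = 880,000 L.
(b) Moles of Ca²⁺: 120,000 g ÷ 147 g/mol = 816.3 mol.
(b) As CaCO₃: 816.3 mol × 100.1 g/mol = 81,710 g.
(b) Rise: 81,710 g / 880,000 L × 1000 = 92.86 mg/L.

(a) 69.9 kg; (b) 92.9 ppm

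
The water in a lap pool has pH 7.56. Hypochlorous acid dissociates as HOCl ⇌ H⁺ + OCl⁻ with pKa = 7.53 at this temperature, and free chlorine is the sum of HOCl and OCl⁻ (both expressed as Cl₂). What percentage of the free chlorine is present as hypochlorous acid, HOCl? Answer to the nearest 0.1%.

[OCl⁻]/[HOCl] = 10^(pH − pKa) = 10^(7.56 − 7.53) = 10^0.03 = 1.072.
Fraction as HOCl = 1 / (1 + 1.072) = 0.4827.

48.3%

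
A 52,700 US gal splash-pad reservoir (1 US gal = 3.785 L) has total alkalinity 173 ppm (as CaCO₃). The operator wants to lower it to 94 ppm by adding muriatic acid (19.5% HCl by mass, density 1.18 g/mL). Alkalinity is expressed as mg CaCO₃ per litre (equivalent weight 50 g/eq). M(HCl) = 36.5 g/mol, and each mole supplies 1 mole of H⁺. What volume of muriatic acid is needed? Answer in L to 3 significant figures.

Volume: 52,700 US gal × 3.785 L/gal = 199,470 L.
Alkalinity to neutralize: (173 − 94) = 79 mg/L as CaCO₃ × 199,470 L = 15,760 g as CaCO₃.
Equivalents of H⁺ required: 15,760 ÷ 50 g/eq = 315.2 eq = 315.2 mol HCl.
Mass of HCl: 315.2 × 36.5 = 11,500 g.
Mass of 19.5% solution: 11,500 / 0.195 = 58,990 g.
Volume: 58,990 g ÷ 1.18 g/mL = 49,990 mL.

50.0 L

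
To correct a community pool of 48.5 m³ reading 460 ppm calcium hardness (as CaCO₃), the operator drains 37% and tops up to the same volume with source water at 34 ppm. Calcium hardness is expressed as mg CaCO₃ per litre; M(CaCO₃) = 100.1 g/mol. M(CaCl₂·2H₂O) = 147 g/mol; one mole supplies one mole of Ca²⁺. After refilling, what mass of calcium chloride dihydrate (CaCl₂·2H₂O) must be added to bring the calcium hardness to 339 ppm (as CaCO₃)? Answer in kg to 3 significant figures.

Volume: 48.5 m³ = 48,500 L.
After draining 37% and refilling: 460 × 0.63 + 34 × 0.37 = 302.38 ppm.
Deficit to target: 339 − 302.38 = 36.62 mg/L.
As CaCO₃: 36.62 mg/L × 48,500 L = 1776 g; ÷ 100.1 = 17.74 mol Ca²⁺.
Mass: 17.74 × 147 = 2608 g.

2.61 kg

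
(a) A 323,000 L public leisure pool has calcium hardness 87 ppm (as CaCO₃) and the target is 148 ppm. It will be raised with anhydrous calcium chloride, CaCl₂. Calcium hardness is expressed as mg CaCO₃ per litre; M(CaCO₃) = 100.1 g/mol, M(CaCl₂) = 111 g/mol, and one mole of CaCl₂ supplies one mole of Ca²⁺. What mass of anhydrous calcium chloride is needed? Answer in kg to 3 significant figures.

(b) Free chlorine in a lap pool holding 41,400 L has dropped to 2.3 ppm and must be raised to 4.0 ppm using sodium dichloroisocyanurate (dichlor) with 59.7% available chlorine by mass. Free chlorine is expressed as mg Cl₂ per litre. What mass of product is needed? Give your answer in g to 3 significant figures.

(a) Hardness to add: (148 − 87) = 61 mg/L as CaCO₃ × 323,000 L = 19,700 g as CaCO₃.
(a) Moles of Ca²⁺ (1 mol Ca²⁺ ≡ 1 mol CaCO₃): 19,700 / 100.1 g/mol = 196.8 mol.
(a) Mass of CaCl₂: 196.8 × 111 = 21,850 g.

(b) Chlorine deficit: 4.0 − 2.3 = 1.7 ppm = 1.7 mg/L as Cl₂.
(b) Cl₂ equivalent needed: 1.7 mg/L × 41,400 L = 70,380 mg = 70.38 g.
(b) Product at 59.7% available chlorine: 70.38 / 0.597 = 117.9 g.

(a) 21.8 kg; (b) 118 g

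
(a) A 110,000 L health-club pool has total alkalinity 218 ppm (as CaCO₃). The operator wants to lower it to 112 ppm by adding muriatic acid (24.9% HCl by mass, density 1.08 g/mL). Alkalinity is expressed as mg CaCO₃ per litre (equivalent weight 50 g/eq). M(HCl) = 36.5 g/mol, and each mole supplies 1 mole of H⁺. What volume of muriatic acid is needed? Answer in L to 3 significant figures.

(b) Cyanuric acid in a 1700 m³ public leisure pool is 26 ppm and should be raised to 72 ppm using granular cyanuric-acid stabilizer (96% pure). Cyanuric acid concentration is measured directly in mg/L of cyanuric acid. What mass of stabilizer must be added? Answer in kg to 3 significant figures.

(a) Alkalinity to neutralize: (218 − 112) = 106 mg/L as CaCO₃ × 110,000 L = 11,660 g as CaCO₃.
(a) Equivalents of H⁺ required: 11,660 ÷ 50 g/eq = 233.2 eq = 233.2 mol HCl.
(a) Mass of HCl: 233.2 × 36.5 = 8512 g.
(a) Mass of 24.9% solution: 8512 / 0.249 = 34,180 g.
(a) Volume: 34,180 g ÷ 1.08 g/mL = 31,650 mL.

(b) Volume: 1700 m³ = 1,700,000 L.
(b) CYA to add: (72 − 26) = 46 mg/L × 1,700,000 L = 78,200 g cyanuric acid.
(b) At 96% purity: 78,200 / 0.96 = 81,460 g product.

(a) 31.7 L; (b) 81.5 kg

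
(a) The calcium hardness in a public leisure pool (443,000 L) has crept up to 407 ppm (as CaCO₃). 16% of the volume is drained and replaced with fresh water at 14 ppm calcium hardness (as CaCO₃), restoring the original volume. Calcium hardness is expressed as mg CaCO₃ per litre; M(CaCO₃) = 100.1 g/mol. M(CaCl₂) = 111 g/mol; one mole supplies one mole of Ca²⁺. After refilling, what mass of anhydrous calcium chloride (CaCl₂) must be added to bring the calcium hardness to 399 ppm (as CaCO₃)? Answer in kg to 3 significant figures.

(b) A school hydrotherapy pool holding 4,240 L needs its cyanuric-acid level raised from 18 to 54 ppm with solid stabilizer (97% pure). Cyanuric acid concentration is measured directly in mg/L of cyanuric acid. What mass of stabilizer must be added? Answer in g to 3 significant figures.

(a) 27.0 kg; (b) 157 g

(a) After draining 16% and refilling: 407 × 0.84 + 14 × 0.16 = 344.12 ppm.
(a) Deficit to target: 399 − 344.12 = 54.88 mg/L.
(a) As CaCO₃: 54.88 mg/L × 443,000 L = 24,310 g; ÷ 100.1 = 242.9 mol Ca²⁺.
(a) Mass: 242.9 × 111 = 26,960 g.

(b) CYA to add: (54 − 18) = 36 mg/L × 4,240 L = 152.6 g cyanuric acid.
(b) At 97% purity: 152.6 / 0.97 = 157.4 g product.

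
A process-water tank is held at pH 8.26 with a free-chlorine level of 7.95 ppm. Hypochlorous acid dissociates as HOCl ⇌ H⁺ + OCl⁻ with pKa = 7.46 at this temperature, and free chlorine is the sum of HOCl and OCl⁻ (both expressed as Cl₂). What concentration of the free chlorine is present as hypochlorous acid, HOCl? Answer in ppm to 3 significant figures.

1.09 ppm

[OCl⁻]/[HOCl] = 10^(pH − pKa) = 10^(8.26 − 7.46) = 10^0.80 = 6.31.
Fraction as HOCl = 1 / (1 + 6.31) = 0.1368.
HOCl = 0.1368 × 7.95 ppm = 1.088 ppm.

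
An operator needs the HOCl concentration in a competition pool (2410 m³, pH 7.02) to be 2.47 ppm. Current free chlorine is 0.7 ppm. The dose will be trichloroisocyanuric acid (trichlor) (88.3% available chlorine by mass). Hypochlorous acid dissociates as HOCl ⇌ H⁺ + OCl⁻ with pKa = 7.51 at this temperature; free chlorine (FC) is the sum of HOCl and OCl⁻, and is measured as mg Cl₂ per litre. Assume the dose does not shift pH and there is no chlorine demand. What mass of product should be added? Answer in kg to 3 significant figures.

7.01 kg

Volume: 2410 m³ = 2,410,000 L.
[OCl⁻]/[HOCl] = 10^(pH − pKa) = 10^(7.02 − 7.51) = 0.3236; fraction as HOCl = 1/(1 + 0.3236) = 0.7555.
Free chlorine required for 2.47 ppm HOCl: 2.47 / 0.7555 = 3.269 ppm.
FC to add: 3.269 − 0.7 = 2.569 mg/L as Cl₂.
Cl₂ equivalent: 2.569 mg/L × 2,410,000 L = 6192 g.
Product at 88.3% available Cl: 6192 / 0.883 = 7012 g.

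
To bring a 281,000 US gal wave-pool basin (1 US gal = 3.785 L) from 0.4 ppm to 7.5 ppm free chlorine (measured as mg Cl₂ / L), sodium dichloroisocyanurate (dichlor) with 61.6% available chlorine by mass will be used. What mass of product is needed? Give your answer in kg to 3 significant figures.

Volume: 281,000 US gal × 3.785 L/gal = 1,063,585 L.
Chlorine deficit: 7.5 − 0.4 = 7.1 ppm = 7.1 mg/L as Cl₂.
Cl₂ equivalent needed: 7.1 mg/L × 1,063,585 L = 7,551,000 mg = 7551 g.
Product at 61.6% available chlorine: 7551 / 0.616 = 12,260 g.

12.3 kg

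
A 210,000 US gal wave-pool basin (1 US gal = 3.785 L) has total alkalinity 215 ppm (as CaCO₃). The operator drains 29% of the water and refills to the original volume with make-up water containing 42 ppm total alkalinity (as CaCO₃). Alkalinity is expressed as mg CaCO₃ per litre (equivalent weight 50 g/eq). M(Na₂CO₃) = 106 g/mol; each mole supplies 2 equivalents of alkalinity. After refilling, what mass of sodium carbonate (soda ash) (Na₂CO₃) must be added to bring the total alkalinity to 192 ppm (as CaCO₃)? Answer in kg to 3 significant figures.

22.9 kg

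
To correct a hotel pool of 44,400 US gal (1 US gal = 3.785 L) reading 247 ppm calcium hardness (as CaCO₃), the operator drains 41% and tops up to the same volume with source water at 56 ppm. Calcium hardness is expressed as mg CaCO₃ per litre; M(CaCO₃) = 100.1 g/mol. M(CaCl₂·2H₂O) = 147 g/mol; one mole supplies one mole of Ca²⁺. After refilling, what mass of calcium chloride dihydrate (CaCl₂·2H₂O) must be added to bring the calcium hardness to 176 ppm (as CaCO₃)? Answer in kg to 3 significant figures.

Volume: 44,400 US gal × 3.785 L/gal = 168,054 L.
After draining 41% and refilling: 247 × 0.59 + 56 × 0.41 = 168.69 ppm.
Deficit to target: 176 − 168.69 = 7.31 mg/L.
As CaCO₃: 7.31 mg/L × 168,054 L = 1228 g; ÷ 100.1 = 12.27 mol Ca²⁺.
Mass: 12.27 × 147 = 1804 g.

1.80 kg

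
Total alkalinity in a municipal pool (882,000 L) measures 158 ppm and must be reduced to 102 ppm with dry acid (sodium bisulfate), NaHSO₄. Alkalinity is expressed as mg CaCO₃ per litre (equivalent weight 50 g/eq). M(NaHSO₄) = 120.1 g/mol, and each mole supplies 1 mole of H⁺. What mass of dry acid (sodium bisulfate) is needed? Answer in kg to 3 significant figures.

119 kg

Alkalinity to neutralize: (158 − 102) = 56 mg/L as CaCO₃ × 882,000 L = 49,390 g as CaCO₃.
Equivalents of H⁺ required: 49,390 ÷ 50 g/eq = 987.8 eq = 987.8 mol NaHSO₄.
Mass of NaHSO₄: 987.8 × 120.1 = 118,600 g.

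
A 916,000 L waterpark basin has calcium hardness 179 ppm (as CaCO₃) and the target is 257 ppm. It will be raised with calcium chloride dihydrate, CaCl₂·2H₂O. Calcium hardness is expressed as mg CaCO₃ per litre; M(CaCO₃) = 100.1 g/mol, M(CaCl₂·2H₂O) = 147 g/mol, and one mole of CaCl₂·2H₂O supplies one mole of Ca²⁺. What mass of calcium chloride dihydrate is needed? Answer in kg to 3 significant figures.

105 kg

Hardness to add: (257 − 179) = 78 mg/L as CaCO₃ × 916,000 L = 71,450 g as CaCO₃.
Moles of Ca²⁺ (1 mol Ca²⁺ ≡ 1 mol CaCO₃): 71,450 / 100.1 g/mol = 713.8 mol.
Mass of CaCl₂·2H₂O: 713.8 × 147 = 104,900 g.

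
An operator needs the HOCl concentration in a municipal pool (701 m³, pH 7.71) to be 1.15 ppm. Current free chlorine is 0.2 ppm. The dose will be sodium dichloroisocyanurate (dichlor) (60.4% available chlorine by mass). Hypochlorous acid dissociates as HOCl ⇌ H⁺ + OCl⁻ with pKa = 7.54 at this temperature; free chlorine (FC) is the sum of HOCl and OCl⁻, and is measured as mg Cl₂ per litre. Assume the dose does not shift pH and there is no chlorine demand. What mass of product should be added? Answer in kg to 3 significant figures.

Volume: 701 m³ = 701,000 L.
[OCl⁻]/[HOCl] = 10^(pH − pKa) = 10^(7.71 − 7.54) = 1.479; fraction as HOCl = 1/(1 + 1.479) = 0.4034.
Free chlorine required for 1.15 ppm HOCl: 1.15 / 0.4034 = 2.851 ppm.
FC to add: 2.851 − 0.2 = 2.651 mg/L as Cl₂.
Cl₂ equivalent: 2.651 mg/L × 701,000 L = 1858 g.
Product at 60.4% available Cl: 1858 / 0.604 = 3077 g.

3.08 kg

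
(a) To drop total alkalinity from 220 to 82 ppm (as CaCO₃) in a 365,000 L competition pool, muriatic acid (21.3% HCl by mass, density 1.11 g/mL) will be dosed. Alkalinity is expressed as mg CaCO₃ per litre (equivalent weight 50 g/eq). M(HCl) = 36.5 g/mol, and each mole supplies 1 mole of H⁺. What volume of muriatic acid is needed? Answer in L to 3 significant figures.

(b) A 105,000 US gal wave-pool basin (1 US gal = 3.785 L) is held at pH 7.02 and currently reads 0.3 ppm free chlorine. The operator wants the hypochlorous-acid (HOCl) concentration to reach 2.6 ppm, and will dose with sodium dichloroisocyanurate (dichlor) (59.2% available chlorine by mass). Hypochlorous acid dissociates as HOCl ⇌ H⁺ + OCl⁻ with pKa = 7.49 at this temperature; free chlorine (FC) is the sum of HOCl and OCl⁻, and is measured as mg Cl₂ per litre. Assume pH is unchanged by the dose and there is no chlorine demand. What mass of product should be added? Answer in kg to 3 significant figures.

(a) Alkalinity to neutralize: (220 − 82) = 138 mg/L as CaCO₃ × 365,000 L = 50,370 g as CaCO₃.
(a) Equivalents of H⁺ required: 50,370 ÷ 50 g/eq = 1007 eq = 1007 mol HCl.
(a) Mass of HCl: 1007 × 36.5 = 36,770 g.
(a) Mass of 21.3% solution: 36,770 / 0.213 = 172,600 g.
(a) Volume: 172,600 g ÷ 1.11 g/mL = 155,500 mL.

(b) Volume: 105,000 US gal × 3.785 L/gal = 397,425 L.
(b) [OCl⁻]/[HOCl] = 10^(pH − pKa) = 10^(7.02 − 7.49) = 0.3388; fraction as HOCl = 1/(1 + 0.3388) = 0.7469.
(b) Free chlorine required for 2.6 ppm HOCl: 2.6 / 0.7469 = 3.481 ppm.
(b) FC to add: 3.481 − 0.3 = 3.181 mg/L as Cl₂.
(b) Cl₂ equivalent: 3.181 mg/L × 397,425 L = 1264 g.
(b) Product at 59.2% available Cl: 1264 / 0.592 = 2135 g.

(a) 156 L; (b) 2.14 kg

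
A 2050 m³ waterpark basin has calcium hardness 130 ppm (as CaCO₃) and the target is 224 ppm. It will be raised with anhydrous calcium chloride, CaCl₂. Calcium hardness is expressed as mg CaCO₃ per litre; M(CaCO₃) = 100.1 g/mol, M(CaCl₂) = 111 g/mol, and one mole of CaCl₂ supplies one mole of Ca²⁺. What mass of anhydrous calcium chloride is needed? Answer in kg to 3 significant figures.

214 kg

Volume: 2050 m³ = 2,050,000 L.
Hardness to add: (224 − 130) = 94 mg/L as CaCO₃ × 2,050,000 L = 192,700 g as CaCO₃.
Moles of Ca²⁺ (1 mol Ca²⁺ ≡ 1 mol CaCO₃): 192,700 / 100.1 g/mol = 1925 mol.
Mass of CaCl₂: 1925 × 111 = 213,700 g.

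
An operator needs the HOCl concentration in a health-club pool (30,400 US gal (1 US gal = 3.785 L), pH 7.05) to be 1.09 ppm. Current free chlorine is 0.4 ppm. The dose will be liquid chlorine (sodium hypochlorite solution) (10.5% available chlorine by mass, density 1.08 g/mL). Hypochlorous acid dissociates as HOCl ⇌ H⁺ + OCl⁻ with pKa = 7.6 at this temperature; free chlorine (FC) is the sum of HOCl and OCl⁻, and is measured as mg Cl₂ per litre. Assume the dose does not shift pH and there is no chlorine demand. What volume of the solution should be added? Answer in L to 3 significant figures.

1.01 L

Volume: 30,400 US gal × 3.785 L/gal = 115,064 L.
[OCl⁻]/[HOCl] = 10^(pH − pKa) = 10^(7.05 − 7.6) = 0.2818; fraction as HOCl = 1/(1 + 0.2818) = 0.7801.
Free chlorine required for 1.09 ppm HOCl: 1.09 / 0.7801 = 1.397 ppm.
FC to add: 1.397 − 0.4 = 0.9972 mg/L as Cl₂.
Cl₂ equivalent: 0.9972 mg/L × 115,064 L = 114.7 g.
Product at 10.5% available Cl: 114.7 / 0.105 = 1093 g.
Volume: 1093 g ÷ 1.08 g/mL = 1012 mL.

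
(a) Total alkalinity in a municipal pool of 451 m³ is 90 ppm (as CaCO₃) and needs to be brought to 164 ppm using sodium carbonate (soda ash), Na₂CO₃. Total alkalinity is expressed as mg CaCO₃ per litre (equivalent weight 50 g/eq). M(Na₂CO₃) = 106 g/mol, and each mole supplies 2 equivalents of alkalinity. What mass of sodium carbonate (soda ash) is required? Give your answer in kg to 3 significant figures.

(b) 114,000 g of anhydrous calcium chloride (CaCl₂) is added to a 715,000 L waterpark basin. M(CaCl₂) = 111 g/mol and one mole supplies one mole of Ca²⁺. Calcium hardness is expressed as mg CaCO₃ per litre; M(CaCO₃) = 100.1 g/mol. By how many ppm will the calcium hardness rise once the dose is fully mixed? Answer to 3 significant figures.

(a) 35.4 kg; (b) 144 ppm

(a) Volume: 451 m³ = 451,000 L.
(a) Alkalinity to add: (164 − 90) = 74 mg/L as CaCO₃ × 451,000 L = 33,370 g as CaCO₃.
(a) Equivalents: 33,370 g ÷ 50 g/eq = 667.5 eq.
(a) Each mole of Na₂CO₃ supplies 2 eq, so 667.5 / 2 = 333.7 mol.
(a) Mass: 333.7 mol × 106 g/mol = 35,380 g.

(b) Moles of Ca²⁺: 114,000 g ÷ 111 g/mol = 1027 mol.
(b) As CaCO₃: 1027 mol × 100.1 g/mol = 102,800 g.
(b) Rise: 102,800 g / 715,000 L × 1000 = 143.8 mg/L.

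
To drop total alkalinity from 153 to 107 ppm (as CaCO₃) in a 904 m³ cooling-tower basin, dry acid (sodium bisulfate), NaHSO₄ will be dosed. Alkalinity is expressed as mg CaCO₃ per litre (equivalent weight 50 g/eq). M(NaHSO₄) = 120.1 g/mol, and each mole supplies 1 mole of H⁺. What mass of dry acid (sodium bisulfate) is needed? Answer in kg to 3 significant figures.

Volume: 904 m³ = 904,000 L.
Alkalinity to neutralize: (153 − 107) = 46 mg/L as CaCO₃ × 904,000 L = 41,580 g as CaCO₃.
Equivalents of H⁺ required: 41,580 ÷ 50 g/eq = 831.7 eq = 831.7 mol NaHSO₄.
Mass of NaHSO₄: 831.7 × 120.1 = 99,880 g.

99.9 kg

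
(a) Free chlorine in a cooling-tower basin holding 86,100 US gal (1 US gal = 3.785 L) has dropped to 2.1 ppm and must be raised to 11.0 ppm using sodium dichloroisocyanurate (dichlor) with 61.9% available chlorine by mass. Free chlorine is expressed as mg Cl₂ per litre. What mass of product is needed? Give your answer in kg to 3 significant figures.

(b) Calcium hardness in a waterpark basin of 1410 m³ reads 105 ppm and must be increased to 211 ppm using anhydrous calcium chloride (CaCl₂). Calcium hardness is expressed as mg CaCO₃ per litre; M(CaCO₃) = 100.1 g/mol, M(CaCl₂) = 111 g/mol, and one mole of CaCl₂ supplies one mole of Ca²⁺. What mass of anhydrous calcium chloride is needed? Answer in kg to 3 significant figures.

(a) 4.69 kg; (b) 166 kg

(a) Volume: 86,100 US gal × 3.785 L/gal = 325,888 L.
(a) Chlorine deficit: 11.0 − 2.1 = 8.9 ppm = 8.9 mg/L as Cl₂.
(a) Cl₂ equivalent needed: 8.9 mg/L × 325,888 L = 2,900,000 mg = 2900 g.
(a) Product at 61.9% available chlorine: 2900 / 0.619 = 4686 g.

(b) Volume: 1410 m³ = 1,410,000 L.
(b) Hardness to add: (211 − 105) = 106 mg/L as CaCO₃ × 1,410,000 L = 149,500 g as CaCO₃.
(b) Moles of Ca²⁺ (1 mol Ca²⁺ ≡ 1 mol CaCO₃): 149,500 / 100.1 g/mol = 1493 mol.
(b) Mass of CaCl₂: 1493 × 111 = 165,700 g.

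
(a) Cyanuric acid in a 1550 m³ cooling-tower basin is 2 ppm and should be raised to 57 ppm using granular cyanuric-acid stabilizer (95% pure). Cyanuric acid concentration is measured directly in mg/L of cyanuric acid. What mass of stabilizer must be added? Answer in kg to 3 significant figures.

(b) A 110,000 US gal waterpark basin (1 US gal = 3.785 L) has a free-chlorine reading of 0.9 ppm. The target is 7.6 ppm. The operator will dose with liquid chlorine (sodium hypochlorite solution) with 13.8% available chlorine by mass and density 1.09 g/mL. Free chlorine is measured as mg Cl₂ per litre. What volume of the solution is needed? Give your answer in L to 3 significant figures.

(a) 89.7 kg; (b) 18.5 L

(a) Volume: 1550 m³ = 1,550,000 L.
(a) CYA to add: (57 − 2) = 55 mg/L × 1,550,000 L = 85,250 g cyanuric acid.
(a) At 95% purity: 85,250 / 0.95 = 89,740 g product.

(b) Volume: 110,000 US gal × 3.785 L/gal = 416,350 L.
(b) Chlorine deficit: 7.6 − 0.9 = 6.7 ppm = 6.7 mg/L as Cl₂.
(b) Cl₂ equivalent needed: 6.7 mg/L × 416,350 L = 2,790,000 mg = 2790 g.
(b) Product at 13.8% available chlorine: 2790 / 0.138 = 20,210 g.
(b) Volume at density 1.09 g/mL: 20,210 g ÷ 1.09 g/mL = 18,550 mL.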